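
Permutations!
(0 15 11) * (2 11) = (0 15 2 11) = [15, 1, 11, 3, 4, 5, 6, 7, 8, 9, 10, 0, 12, 13, 14, 2]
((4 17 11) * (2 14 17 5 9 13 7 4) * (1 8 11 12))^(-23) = ((1 8 11 2 14 17 12)(4 5 9 13 7))^(-23) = (1 17 2 8 12 14 11)(4 9 7 5 13)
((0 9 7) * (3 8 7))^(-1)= ((0 9 3 8 7))^(-1)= (0 7 8 3 9)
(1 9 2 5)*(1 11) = [0, 9, 5, 3, 4, 11, 6, 7, 8, 2, 10, 1] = (1 9 2 5 11)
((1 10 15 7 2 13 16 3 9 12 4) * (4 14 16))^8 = (1 10 15 7 2 13 4)(3 14 9 16 12)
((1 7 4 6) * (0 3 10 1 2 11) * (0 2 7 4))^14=(11)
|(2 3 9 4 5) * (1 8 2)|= 7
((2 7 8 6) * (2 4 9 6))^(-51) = (9)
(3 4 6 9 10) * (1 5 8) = (1 5 8)(3 4 6 9 10) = [0, 5, 2, 4, 6, 8, 9, 7, 1, 10, 3]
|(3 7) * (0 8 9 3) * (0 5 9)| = |(0 8)(3 7 5 9)| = 4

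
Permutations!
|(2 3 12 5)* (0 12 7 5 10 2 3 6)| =15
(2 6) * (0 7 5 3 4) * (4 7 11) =(0 11 4)(2 6)(3 7 5) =[11, 1, 6, 7, 0, 3, 2, 5, 8, 9, 10, 4]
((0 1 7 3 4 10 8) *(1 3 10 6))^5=((0 3 4 6 1 7 10 8))^5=(0 7 4 8 1 3 10 6)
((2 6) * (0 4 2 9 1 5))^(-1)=((0 4 2 6 9 1 5))^(-1)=(0 5 1 9 6 2 4)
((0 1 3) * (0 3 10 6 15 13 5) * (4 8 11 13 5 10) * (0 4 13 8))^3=((0 1 13 10 6 15 5 4)(8 11))^3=(0 10 5 1 6 4 13 15)(8 11)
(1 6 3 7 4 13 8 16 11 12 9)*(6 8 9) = (1 8 16 11 12 6 3 7 4 13 9) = [0, 8, 2, 7, 13, 5, 3, 4, 16, 1, 10, 12, 6, 9, 14, 15, 11]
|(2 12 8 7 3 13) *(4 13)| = |(2 12 8 7 3 4 13)| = 7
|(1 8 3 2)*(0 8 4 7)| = 7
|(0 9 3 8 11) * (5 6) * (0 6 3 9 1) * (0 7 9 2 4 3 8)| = 28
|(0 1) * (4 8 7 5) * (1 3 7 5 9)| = |(0 3 7 9 1)(4 8 5)| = 15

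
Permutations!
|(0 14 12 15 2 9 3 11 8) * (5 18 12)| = 11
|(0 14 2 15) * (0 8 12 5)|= |(0 14 2 15 8 12 5)|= 7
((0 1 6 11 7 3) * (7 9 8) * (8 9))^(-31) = (0 8 1 7 6 3 11)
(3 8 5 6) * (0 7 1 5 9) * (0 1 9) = [7, 5, 2, 8, 4, 6, 3, 9, 0, 1] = (0 7 9 1 5 6 3 8)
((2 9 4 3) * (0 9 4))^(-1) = (0 9)(2 3 4)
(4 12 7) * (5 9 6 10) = (4 12 7)(5 9 6 10) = [0, 1, 2, 3, 12, 9, 10, 4, 8, 6, 5, 11, 7]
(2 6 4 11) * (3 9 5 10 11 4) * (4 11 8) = [0, 1, 6, 9, 11, 10, 3, 7, 4, 5, 8, 2] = (2 6 3 9 5 10 8 4 11)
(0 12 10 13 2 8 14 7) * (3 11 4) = (0 12 10 13 2 8 14 7)(3 11 4) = [12, 1, 8, 11, 3, 5, 6, 0, 14, 9, 13, 4, 10, 2, 7]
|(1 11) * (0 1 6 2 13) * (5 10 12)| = |(0 1 11 6 2 13)(5 10 12)| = 6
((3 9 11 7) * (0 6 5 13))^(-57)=(0 13 5 6)(3 7 11 9)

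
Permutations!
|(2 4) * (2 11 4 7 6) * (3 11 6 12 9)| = 8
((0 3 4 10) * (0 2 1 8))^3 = ((0 3 4 10 2 1 8))^3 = (0 10 8 4 1 3 2)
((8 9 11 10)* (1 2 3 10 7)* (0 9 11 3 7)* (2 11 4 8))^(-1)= (0 11 1 7 2 10 3 9)(4 8)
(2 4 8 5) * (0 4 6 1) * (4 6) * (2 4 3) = (0 6 1)(2 3)(4 8 5) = [6, 0, 3, 2, 8, 4, 1, 7, 5]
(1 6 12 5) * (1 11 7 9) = (1 6 12 5 11 7 9) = [0, 6, 2, 3, 4, 11, 12, 9, 8, 1, 10, 7, 5]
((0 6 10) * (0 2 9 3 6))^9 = (2 10 6 3 9)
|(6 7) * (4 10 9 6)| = |(4 10 9 6 7)| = 5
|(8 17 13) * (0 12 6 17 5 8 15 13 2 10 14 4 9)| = |(0 12 6 17 2 10 14 4 9)(5 8)(13 15)| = 18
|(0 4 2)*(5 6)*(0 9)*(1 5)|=|(0 4 2 9)(1 5 6)|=12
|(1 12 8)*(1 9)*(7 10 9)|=|(1 12 8 7 10 9)|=6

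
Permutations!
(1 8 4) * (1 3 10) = [0, 8, 2, 10, 3, 5, 6, 7, 4, 9, 1] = (1 8 4 3 10)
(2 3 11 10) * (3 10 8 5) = [0, 1, 10, 11, 4, 3, 6, 7, 5, 9, 2, 8] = (2 10)(3 11 8 5)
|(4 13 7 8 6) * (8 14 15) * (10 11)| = |(4 13 7 14 15 8 6)(10 11)| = 14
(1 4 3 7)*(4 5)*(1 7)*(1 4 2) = (7)(1 5 2)(3 4) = [0, 5, 1, 4, 3, 2, 6, 7]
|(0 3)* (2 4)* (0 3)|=2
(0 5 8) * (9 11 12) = (0 5 8)(9 11 12) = [5, 1, 2, 3, 4, 8, 6, 7, 0, 11, 10, 12, 9]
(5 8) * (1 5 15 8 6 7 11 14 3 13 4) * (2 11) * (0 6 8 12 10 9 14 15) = (0 6 7 2 11 15 12 10 9 14 3 13 4 1 5 8) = [6, 5, 11, 13, 1, 8, 7, 2, 0, 14, 9, 15, 10, 4, 3, 12]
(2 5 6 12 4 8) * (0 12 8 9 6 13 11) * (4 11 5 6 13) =(0 12 11)(2 6 8)(4 9 13 5) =[12, 1, 6, 3, 9, 4, 8, 7, 2, 13, 10, 0, 11, 5]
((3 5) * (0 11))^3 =(0 11)(3 5)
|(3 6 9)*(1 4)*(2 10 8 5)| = 12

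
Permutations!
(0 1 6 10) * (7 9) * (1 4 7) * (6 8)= (0 4 7 9 1 8 6 10)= [4, 8, 2, 3, 7, 5, 10, 9, 6, 1, 0]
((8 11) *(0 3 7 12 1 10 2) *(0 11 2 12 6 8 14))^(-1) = (0 14 11 2 8 6 7 3)(1 12 10)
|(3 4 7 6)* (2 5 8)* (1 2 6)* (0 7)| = 9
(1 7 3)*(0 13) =[13, 7, 2, 1, 4, 5, 6, 3, 8, 9, 10, 11, 12, 0] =(0 13)(1 7 3)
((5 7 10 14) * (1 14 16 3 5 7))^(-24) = ((1 14 7 10 16 3 5))^(-24) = (1 16 14 3 7 5 10)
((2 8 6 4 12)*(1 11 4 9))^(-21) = (1 12 6 11 2 9 4 8)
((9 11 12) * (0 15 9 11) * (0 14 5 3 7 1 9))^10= (15)(1 3 14)(5 9 7)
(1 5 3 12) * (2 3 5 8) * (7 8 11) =(1 11 7 8 2 3 12) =[0, 11, 3, 12, 4, 5, 6, 8, 2, 9, 10, 7, 1]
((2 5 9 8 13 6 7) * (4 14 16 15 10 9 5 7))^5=(2 7)(4 9 14 8 16 13 15 6 10)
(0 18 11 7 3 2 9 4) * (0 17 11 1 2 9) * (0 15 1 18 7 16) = (18)(0 7 3 9 4 17 11 16)(1 2 15) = [7, 2, 15, 9, 17, 5, 6, 3, 8, 4, 10, 16, 12, 13, 14, 1, 0, 11, 18]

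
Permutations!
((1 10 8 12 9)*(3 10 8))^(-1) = ((1 8 12 9)(3 10))^(-1) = (1 9 12 8)(3 10)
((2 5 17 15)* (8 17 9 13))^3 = ((2 5 9 13 8 17 15))^3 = (2 13 15 9 17 5 8)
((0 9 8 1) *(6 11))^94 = (11)(0 8)(1 9)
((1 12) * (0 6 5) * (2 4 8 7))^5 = (0 5 6)(1 12)(2 4 8 7)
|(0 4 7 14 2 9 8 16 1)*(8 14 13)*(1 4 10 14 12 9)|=|(0 10 14 2 1)(4 7 13 8 16)(9 12)|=10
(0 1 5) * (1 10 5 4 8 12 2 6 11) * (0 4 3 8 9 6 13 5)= (0 10)(1 3 8 12 2 13 5 4 9 6 11)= [10, 3, 13, 8, 9, 4, 11, 7, 12, 6, 0, 1, 2, 5]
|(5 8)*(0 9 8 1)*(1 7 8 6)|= 12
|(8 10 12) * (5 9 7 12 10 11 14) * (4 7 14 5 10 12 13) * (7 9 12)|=|(4 9 14 10 7 13)(5 12 8 11)|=12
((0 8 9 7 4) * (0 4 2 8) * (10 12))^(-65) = ((2 8 9 7)(10 12))^(-65) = (2 7 9 8)(10 12)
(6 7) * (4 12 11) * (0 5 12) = (0 5 12 11 4)(6 7) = [5, 1, 2, 3, 0, 12, 7, 6, 8, 9, 10, 4, 11]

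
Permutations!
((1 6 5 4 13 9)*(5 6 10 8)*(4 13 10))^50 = (1 4 10 8 5 13 9)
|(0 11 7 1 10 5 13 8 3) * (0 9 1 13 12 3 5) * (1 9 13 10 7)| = 5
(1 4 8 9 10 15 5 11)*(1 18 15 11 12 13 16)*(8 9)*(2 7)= [0, 4, 7, 3, 9, 12, 6, 2, 8, 10, 11, 18, 13, 16, 14, 5, 1, 17, 15]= (1 4 9 10 11 18 15 5 12 13 16)(2 7)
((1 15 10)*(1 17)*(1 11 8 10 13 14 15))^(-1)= (8 11 17 10)(13 15 14)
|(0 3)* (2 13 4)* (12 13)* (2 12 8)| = 6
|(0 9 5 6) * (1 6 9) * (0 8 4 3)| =|(0 1 6 8 4 3)(5 9)| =6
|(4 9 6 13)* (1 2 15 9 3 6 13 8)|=|(1 2 15 9 13 4 3 6 8)|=9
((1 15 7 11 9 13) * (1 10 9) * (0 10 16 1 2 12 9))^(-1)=(0 10)(1 16 13 9 12 2 11 7 15)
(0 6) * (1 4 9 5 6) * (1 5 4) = (0 5 6)(4 9) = [5, 1, 2, 3, 9, 6, 0, 7, 8, 4]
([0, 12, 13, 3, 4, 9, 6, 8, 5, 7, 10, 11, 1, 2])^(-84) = (13)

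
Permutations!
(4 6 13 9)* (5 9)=[0, 1, 2, 3, 6, 9, 13, 7, 8, 4, 10, 11, 12, 5]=(4 6 13 5 9)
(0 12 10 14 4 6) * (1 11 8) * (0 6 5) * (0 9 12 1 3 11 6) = (0 1 6)(3 11 8)(4 5 9 12 10 14) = [1, 6, 2, 11, 5, 9, 0, 7, 3, 12, 14, 8, 10, 13, 4]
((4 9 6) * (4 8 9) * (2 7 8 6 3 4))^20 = ((2 7 8 9 3 4))^20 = (2 8 3)(4 7 9)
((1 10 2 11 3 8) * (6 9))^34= (1 3 2)(8 11 10)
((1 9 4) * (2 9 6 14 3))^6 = (1 4 9 2 3 14 6)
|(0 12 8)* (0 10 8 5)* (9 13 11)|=|(0 12 5)(8 10)(9 13 11)|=6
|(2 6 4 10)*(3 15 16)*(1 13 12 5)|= 12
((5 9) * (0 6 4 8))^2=((0 6 4 8)(5 9))^2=(9)(0 4)(6 8)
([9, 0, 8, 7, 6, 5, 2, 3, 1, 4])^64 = (0 9 4 6 2 8 1)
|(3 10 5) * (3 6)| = 4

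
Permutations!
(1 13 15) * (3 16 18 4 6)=(1 13 15)(3 16 18 4 6)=[0, 13, 2, 16, 6, 5, 3, 7, 8, 9, 10, 11, 12, 15, 14, 1, 18, 17, 4]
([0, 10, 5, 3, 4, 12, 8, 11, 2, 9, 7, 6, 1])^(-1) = (1 12 5 2 8 6 11 7 10)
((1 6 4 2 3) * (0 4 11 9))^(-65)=(0 9 11 6 1 3 2 4)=((0 4 2 3 1 6 11 9))^(-65)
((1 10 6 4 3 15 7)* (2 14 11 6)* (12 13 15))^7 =(1 3 2 13 11 7 4 10 12 14 15 6)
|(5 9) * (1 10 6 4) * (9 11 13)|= 4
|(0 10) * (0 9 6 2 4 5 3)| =|(0 10 9 6 2 4 5 3)| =8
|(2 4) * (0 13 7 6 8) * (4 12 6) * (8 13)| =6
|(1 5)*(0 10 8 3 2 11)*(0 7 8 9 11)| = |(0 10 9 11 7 8 3 2)(1 5)| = 8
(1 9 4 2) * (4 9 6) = (9)(1 6 4 2) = [0, 6, 1, 3, 2, 5, 4, 7, 8, 9]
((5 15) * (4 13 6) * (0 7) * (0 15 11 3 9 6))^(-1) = (0 13 4 6 9 3 11 5 15 7)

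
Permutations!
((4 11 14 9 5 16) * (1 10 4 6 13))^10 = ((1 10 4 11 14 9 5 16 6 13))^10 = (16)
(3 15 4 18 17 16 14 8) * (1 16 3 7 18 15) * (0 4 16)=(0 4 15 16 14 8 7 18 17 3 1)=[4, 0, 2, 1, 15, 5, 6, 18, 7, 9, 10, 11, 12, 13, 8, 16, 14, 3, 17]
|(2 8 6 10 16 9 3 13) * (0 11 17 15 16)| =|(0 11 17 15 16 9 3 13 2 8 6 10)| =12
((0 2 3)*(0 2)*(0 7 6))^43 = (0 7 6)(2 3)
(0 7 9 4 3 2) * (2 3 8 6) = (0 7 9 4 8 6 2) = [7, 1, 0, 3, 8, 5, 2, 9, 6, 4]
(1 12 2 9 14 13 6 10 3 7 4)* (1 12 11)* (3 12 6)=(1 11)(2 9 14 13 3 7 4 6 10 12)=[0, 11, 9, 7, 6, 5, 10, 4, 8, 14, 12, 1, 2, 3, 13]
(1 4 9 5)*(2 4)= (1 2 4 9 5)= [0, 2, 4, 3, 9, 1, 6, 7, 8, 5]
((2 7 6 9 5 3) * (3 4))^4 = (2 5 7 4 6 3 9)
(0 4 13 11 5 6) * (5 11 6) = (0 4 13 6) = [4, 1, 2, 3, 13, 5, 0, 7, 8, 9, 10, 11, 12, 6]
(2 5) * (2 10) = (2 5 10) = [0, 1, 5, 3, 4, 10, 6, 7, 8, 9, 2]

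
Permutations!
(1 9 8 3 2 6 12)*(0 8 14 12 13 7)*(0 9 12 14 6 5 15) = (0 8 3 2 5 15)(1 12)(6 13 7 9) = [8, 12, 5, 2, 4, 15, 13, 9, 3, 6, 10, 11, 1, 7, 14, 0]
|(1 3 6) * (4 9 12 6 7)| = |(1 3 7 4 9 12 6)| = 7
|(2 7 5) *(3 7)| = 4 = |(2 3 7 5)|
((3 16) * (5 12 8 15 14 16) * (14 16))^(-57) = (3 8)(5 15)(12 16)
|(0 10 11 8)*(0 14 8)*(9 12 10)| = |(0 9 12 10 11)(8 14)| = 10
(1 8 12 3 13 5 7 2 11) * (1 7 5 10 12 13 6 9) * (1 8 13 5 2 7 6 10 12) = (1 13 12 3 10)(2 11 6 9 8 5) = [0, 13, 11, 10, 4, 2, 9, 7, 5, 8, 1, 6, 3, 12]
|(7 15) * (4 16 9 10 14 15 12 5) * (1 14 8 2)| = |(1 14 15 7 12 5 4 16 9 10 8 2)| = 12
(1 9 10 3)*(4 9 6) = (1 6 4 9 10 3) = [0, 6, 2, 1, 9, 5, 4, 7, 8, 10, 3]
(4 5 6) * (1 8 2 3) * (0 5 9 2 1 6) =(0 5)(1 8)(2 3 6 4 9) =[5, 8, 3, 6, 9, 0, 4, 7, 1, 2]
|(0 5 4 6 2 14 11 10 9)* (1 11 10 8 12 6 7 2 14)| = |(0 5 4 7 2 1 11 8 12 6 14 10 9)| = 13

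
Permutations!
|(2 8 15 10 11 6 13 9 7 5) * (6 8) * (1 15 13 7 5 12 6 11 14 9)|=30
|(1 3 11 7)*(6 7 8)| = |(1 3 11 8 6 7)| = 6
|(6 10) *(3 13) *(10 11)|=|(3 13)(6 11 10)|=6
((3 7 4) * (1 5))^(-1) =(1 5)(3 4 7)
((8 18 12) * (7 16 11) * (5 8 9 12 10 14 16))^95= (5 7 11 16 14 10 18 8)(9 12)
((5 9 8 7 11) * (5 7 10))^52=((5 9 8 10)(7 11))^52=(11)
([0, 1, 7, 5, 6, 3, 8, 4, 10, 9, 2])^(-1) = (2 10 8 6 4 7)(3 5)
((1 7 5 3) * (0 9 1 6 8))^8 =(9) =((0 9 1 7 5 3 6 8))^8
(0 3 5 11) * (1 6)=(0 3 5 11)(1 6)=[3, 6, 2, 5, 4, 11, 1, 7, 8, 9, 10, 0]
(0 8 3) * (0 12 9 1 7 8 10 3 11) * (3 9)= (0 10 9 1 7 8 11)(3 12)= [10, 7, 2, 12, 4, 5, 6, 8, 11, 1, 9, 0, 3]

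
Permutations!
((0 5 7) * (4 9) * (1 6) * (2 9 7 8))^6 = ((0 5 8 2 9 4 7)(1 6))^6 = (0 7 4 9 2 8 5)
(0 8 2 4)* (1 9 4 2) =(0 8 1 9 4) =[8, 9, 2, 3, 0, 5, 6, 7, 1, 4]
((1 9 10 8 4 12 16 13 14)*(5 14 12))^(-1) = (1 14 5 4 8 10 9)(12 13 16)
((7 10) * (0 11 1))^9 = ((0 11 1)(7 10))^9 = (11)(7 10)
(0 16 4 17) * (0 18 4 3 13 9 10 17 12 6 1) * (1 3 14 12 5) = (0 16 14 12 6 3 13 9 10 17 18 4 5 1) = [16, 0, 2, 13, 5, 1, 3, 7, 8, 10, 17, 11, 6, 9, 12, 15, 14, 18, 4]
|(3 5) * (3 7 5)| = 2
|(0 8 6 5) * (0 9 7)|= 6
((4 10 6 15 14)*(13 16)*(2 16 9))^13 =(2 16 13 9)(4 15 10 14 6)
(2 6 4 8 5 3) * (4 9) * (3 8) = (2 6 9 4 3)(5 8) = [0, 1, 6, 2, 3, 8, 9, 7, 5, 4]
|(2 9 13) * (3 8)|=6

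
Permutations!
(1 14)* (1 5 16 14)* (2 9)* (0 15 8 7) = (0 15 8 7)(2 9)(5 16 14) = [15, 1, 9, 3, 4, 16, 6, 0, 7, 2, 10, 11, 12, 13, 5, 8, 14]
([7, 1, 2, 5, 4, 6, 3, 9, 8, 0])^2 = (0 9 7)(3 6 5)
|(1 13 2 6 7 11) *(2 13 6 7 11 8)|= 3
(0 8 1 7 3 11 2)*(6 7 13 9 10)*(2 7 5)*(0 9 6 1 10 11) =(0 8 10 1 13 6 5 2 9 11 7 3) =[8, 13, 9, 0, 4, 2, 5, 3, 10, 11, 1, 7, 12, 6]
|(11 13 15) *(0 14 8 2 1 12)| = |(0 14 8 2 1 12)(11 13 15)| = 6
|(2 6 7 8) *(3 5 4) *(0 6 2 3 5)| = 10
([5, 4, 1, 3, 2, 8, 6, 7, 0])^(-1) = (0 8 5)(1 2 4)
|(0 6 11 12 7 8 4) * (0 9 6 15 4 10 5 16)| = |(0 15 4 9 6 11 12 7 8 10 5 16)| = 12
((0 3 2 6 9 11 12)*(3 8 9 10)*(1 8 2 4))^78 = (0 2 6 10 3 4 1 8 9 11 12)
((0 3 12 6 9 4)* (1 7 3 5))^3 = ((0 5 1 7 3 12 6 9 4))^3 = (0 7 6)(1 12 4)(3 9 5)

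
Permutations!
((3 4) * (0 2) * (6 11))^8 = (11)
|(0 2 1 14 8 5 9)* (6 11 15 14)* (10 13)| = 10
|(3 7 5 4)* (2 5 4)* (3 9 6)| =10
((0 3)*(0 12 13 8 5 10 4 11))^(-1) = ((0 3 12 13 8 5 10 4 11))^(-1) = (0 11 4 10 5 8 13 12 3)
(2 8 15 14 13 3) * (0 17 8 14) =(0 17 8 15)(2 14 13 3) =[17, 1, 14, 2, 4, 5, 6, 7, 15, 9, 10, 11, 12, 3, 13, 0, 16, 8]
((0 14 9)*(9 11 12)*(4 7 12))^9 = ((0 14 11 4 7 12 9))^9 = (0 11 7 9 14 4 12)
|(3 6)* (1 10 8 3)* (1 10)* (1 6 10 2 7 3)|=7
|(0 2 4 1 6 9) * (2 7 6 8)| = 4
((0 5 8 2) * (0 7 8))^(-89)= (0 5)(2 7 8)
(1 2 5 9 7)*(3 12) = (1 2 5 9 7)(3 12) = [0, 2, 5, 12, 4, 9, 6, 1, 8, 7, 10, 11, 3]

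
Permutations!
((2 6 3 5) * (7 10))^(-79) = ((2 6 3 5)(7 10))^(-79) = (2 6 3 5)(7 10)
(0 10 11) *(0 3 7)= (0 10 11 3 7)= [10, 1, 2, 7, 4, 5, 6, 0, 8, 9, 11, 3]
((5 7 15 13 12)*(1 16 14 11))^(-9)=((1 16 14 11)(5 7 15 13 12))^(-9)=(1 11 14 16)(5 7 15 13 12)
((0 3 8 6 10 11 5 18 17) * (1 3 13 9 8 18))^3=(0 8 11 3)(1 17 9 10)(5 18 13 6)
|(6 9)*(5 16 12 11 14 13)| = 6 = |(5 16 12 11 14 13)(6 9)|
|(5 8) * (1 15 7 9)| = 4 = |(1 15 7 9)(5 8)|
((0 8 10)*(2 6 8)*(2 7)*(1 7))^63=(10)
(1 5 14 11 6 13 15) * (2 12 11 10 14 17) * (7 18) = (1 5 17 2 12 11 6 13 15)(7 18)(10 14) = [0, 5, 12, 3, 4, 17, 13, 18, 8, 9, 14, 6, 11, 15, 10, 1, 16, 2, 7]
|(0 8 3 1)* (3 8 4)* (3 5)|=5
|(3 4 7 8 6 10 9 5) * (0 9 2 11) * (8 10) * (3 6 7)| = 18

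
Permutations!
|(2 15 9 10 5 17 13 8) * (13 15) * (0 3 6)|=|(0 3 6)(2 13 8)(5 17 15 9 10)|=15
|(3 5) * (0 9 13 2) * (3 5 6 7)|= 12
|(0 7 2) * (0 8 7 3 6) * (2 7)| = 6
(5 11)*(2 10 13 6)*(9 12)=(2 10 13 6)(5 11)(9 12)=[0, 1, 10, 3, 4, 11, 2, 7, 8, 12, 13, 5, 9, 6]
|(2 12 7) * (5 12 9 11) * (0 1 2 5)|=15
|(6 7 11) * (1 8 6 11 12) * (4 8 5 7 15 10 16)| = |(1 5 7 12)(4 8 6 15 10 16)| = 12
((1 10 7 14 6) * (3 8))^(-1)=(1 6 14 7 10)(3 8)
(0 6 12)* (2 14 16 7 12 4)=(0 6 4 2 14 16 7 12)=[6, 1, 14, 3, 2, 5, 4, 12, 8, 9, 10, 11, 0, 13, 16, 15, 7]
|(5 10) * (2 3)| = |(2 3)(5 10)| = 2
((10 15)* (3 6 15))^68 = (15)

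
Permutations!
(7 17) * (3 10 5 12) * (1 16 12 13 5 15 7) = (1 16 12 3 10 15 7 17)(5 13) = [0, 16, 2, 10, 4, 13, 6, 17, 8, 9, 15, 11, 3, 5, 14, 7, 12, 1]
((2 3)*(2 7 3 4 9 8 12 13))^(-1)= ((2 4 9 8 12 13)(3 7))^(-1)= (2 13 12 8 9 4)(3 7)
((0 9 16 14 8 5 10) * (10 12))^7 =((0 9 16 14 8 5 12 10))^7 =(0 10 12 5 8 14 16 9)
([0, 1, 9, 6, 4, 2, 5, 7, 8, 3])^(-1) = [0, 1, 5, 9, 4, 6, 3, 7, 8, 2]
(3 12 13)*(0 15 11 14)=(0 15 11 14)(3 12 13)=[15, 1, 2, 12, 4, 5, 6, 7, 8, 9, 10, 14, 13, 3, 0, 11]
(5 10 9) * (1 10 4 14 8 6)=(1 10 9 5 4 14 8 6)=[0, 10, 2, 3, 14, 4, 1, 7, 6, 5, 9, 11, 12, 13, 8]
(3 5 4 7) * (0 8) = (0 8)(3 5 4 7) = [8, 1, 2, 5, 7, 4, 6, 3, 0]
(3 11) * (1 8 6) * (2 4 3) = (1 8 6)(2 4 3 11) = [0, 8, 4, 11, 3, 5, 1, 7, 6, 9, 10, 2]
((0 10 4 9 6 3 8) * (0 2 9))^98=((0 10 4)(2 9 6 3 8))^98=(0 4 10)(2 3 9 8 6)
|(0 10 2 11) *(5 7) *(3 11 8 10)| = 6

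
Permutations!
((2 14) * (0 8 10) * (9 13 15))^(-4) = ((0 8 10)(2 14)(9 13 15))^(-4) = (0 10 8)(9 15 13)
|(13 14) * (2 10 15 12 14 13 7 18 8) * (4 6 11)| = |(2 10 15 12 14 7 18 8)(4 6 11)| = 24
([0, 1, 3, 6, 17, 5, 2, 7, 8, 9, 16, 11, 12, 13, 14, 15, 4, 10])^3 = [0, 1, 2, 3, 16, 5, 6, 7, 8, 9, 17, 11, 12, 13, 14, 15, 10, 4]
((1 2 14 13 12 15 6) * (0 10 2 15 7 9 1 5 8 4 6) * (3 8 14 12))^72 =((0 10 2 12 7 9 1 15)(3 8 4 6 5 14 13))^72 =(15)(3 4 5 13 8 6 14)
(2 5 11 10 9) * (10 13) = (2 5 11 13 10 9) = [0, 1, 5, 3, 4, 11, 6, 7, 8, 2, 9, 13, 12, 10]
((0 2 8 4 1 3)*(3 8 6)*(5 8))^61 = (0 2 6 3)(1 5 8 4)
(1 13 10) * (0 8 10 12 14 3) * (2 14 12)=(0 8 10 1 13 2 14 3)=[8, 13, 14, 0, 4, 5, 6, 7, 10, 9, 1, 11, 12, 2, 3]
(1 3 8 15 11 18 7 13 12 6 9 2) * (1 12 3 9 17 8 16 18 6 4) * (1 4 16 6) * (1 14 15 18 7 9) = (2 12 16 7 13 3 6 17 8 18 9)(11 14 15) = [0, 1, 12, 6, 4, 5, 17, 13, 18, 2, 10, 14, 16, 3, 15, 11, 7, 8, 9]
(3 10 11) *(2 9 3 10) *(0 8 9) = (0 8 9 3 2)(10 11) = [8, 1, 0, 2, 4, 5, 6, 7, 9, 3, 11, 10]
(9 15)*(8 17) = (8 17)(9 15) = [0, 1, 2, 3, 4, 5, 6, 7, 17, 15, 10, 11, 12, 13, 14, 9, 16, 8]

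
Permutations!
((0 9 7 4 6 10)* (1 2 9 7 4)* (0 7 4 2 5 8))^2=((0 4 6 10 7 1 5 8)(2 9))^2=(0 6 7 5)(1 8 4 10)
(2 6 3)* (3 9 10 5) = (2 6 9 10 5 3) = [0, 1, 6, 2, 4, 3, 9, 7, 8, 10, 5]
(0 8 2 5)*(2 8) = (8)(0 2 5) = [2, 1, 5, 3, 4, 0, 6, 7, 8]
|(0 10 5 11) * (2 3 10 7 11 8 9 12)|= 21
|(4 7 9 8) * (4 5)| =5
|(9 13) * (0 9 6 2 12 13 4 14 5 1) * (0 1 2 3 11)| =11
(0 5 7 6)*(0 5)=(5 7 6)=[0, 1, 2, 3, 4, 7, 5, 6]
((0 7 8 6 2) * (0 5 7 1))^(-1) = (0 1)(2 6 8 7 5)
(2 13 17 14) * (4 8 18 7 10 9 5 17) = (2 13 4 8 18 7 10 9 5 17 14) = [0, 1, 13, 3, 8, 17, 6, 10, 18, 5, 9, 11, 12, 4, 2, 15, 16, 14, 7]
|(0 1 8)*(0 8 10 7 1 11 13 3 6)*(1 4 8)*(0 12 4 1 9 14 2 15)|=|(0 11 13 3 6 12 4 8 9 14 2 15)(1 10 7)|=12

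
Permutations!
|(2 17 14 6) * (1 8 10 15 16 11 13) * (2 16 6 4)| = |(1 8 10 15 6 16 11 13)(2 17 14 4)| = 8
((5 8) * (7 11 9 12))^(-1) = ((5 8)(7 11 9 12))^(-1) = (5 8)(7 12 9 11)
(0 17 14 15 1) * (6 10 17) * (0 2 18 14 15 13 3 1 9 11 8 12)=[6, 2, 18, 1, 4, 5, 10, 7, 12, 11, 17, 8, 0, 3, 13, 9, 16, 15, 14]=(0 6 10 17 15 9 11 8 12)(1 2 18 14 13 3)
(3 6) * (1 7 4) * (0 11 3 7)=[11, 0, 2, 6, 1, 5, 7, 4, 8, 9, 10, 3]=(0 11 3 6 7 4 1)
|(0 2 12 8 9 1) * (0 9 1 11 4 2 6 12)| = |(0 6 12 8 1 9 11 4 2)| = 9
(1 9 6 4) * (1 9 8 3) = (1 8 3)(4 9 6) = [0, 8, 2, 1, 9, 5, 4, 7, 3, 6]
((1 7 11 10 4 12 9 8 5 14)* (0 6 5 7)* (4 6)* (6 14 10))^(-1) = (0 1 14 10 5 6 11 7 8 9 12 4)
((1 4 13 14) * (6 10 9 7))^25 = ((1 4 13 14)(6 10 9 7))^25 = (1 4 13 14)(6 10 9 7)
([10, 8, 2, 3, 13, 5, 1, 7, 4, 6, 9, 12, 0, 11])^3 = [6, 13, 2, 3, 12, 5, 4, 7, 11, 8, 1, 10, 9, 0]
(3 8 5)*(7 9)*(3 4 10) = (3 8 5 4 10)(7 9) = [0, 1, 2, 8, 10, 4, 6, 9, 5, 7, 3]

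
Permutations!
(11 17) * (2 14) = (2 14)(11 17) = [0, 1, 14, 3, 4, 5, 6, 7, 8, 9, 10, 17, 12, 13, 2, 15, 16, 11]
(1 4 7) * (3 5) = (1 4 7)(3 5) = [0, 4, 2, 5, 7, 3, 6, 1]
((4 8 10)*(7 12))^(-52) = ((4 8 10)(7 12))^(-52) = (12)(4 10 8)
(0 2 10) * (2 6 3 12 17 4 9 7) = (0 6 3 12 17 4 9 7 2 10) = [6, 1, 10, 12, 9, 5, 3, 2, 8, 7, 0, 11, 17, 13, 14, 15, 16, 4]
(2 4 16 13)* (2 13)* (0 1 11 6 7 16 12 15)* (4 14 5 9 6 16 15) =(0 1 11 16 2 14 5 9 6 7 15)(4 12) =[1, 11, 14, 3, 12, 9, 7, 15, 8, 6, 10, 16, 4, 13, 5, 0, 2]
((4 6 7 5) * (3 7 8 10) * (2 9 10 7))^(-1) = (2 3 10 9)(4 5 7 8 6) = ((2 9 10 3)(4 6 8 7 5))^(-1)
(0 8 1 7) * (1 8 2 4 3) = (8)(0 2 4 3 1 7) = [2, 7, 4, 1, 3, 5, 6, 0, 8]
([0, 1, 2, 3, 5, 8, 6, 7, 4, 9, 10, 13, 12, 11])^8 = [0, 1, 2, 3, 8, 4, 6, 7, 5, 9, 10, 11, 12, 13]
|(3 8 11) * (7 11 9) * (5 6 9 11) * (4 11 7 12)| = |(3 8 7 5 6 9 12 4 11)| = 9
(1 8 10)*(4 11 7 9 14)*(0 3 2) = (0 3 2)(1 8 10)(4 11 7 9 14) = [3, 8, 0, 2, 11, 5, 6, 9, 10, 14, 1, 7, 12, 13, 4]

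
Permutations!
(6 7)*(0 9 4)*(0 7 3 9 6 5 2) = [6, 1, 0, 9, 7, 2, 3, 5, 8, 4] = (0 6 3 9 4 7 5 2)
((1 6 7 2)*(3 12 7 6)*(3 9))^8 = ((1 9 3 12 7 2))^8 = (1 3 7)(2 9 12)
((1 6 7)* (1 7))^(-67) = (7)(1 6)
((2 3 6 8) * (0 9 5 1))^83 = (0 1 5 9)(2 8 6 3)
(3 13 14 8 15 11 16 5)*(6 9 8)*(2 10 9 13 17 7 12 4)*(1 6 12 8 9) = [0, 6, 10, 17, 2, 3, 13, 8, 15, 9, 1, 16, 4, 14, 12, 11, 5, 7] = (1 6 13 14 12 4 2 10)(3 17 7 8 15 11 16 5)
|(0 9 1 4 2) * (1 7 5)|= |(0 9 7 5 1 4 2)|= 7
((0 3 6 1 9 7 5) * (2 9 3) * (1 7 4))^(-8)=(0 2 9 4 1 3 6 7 5)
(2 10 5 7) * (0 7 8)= [7, 1, 10, 3, 4, 8, 6, 2, 0, 9, 5]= (0 7 2 10 5 8)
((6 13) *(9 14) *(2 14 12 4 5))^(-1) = (2 5 4 12 9 14)(6 13)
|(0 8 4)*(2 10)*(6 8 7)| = 10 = |(0 7 6 8 4)(2 10)|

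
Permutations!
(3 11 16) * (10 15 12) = (3 11 16)(10 15 12) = [0, 1, 2, 11, 4, 5, 6, 7, 8, 9, 15, 16, 10, 13, 14, 12, 3]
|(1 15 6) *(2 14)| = 6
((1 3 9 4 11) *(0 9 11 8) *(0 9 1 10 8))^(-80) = ((0 1 3 11 10 8 9 4))^(-80) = (11)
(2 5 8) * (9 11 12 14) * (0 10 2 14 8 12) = [10, 1, 5, 3, 4, 12, 6, 7, 14, 11, 2, 0, 8, 13, 9] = (0 10 2 5 12 8 14 9 11)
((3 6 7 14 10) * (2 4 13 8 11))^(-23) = ((2 4 13 8 11)(3 6 7 14 10))^(-23) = (2 13 11 4 8)(3 7 10 6 14)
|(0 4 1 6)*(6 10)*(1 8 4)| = |(0 1 10 6)(4 8)| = 4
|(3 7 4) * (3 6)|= 4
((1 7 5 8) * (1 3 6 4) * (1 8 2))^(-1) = (1 2 5 7)(3 8 4 6)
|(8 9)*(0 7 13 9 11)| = 6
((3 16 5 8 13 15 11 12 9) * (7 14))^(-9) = ((3 16 5 8 13 15 11 12 9)(7 14))^(-9) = (16)(7 14)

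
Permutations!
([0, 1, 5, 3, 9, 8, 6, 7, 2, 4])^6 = [0, 1, 2, 3, 4, 5, 6, 7, 8, 9]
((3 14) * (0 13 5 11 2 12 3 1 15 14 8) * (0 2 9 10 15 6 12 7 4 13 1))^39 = ((0 1 6 12 3 8 2 7 4 13 5 11 9 10 15 14))^39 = (0 7 15 8 9 12 5 1 4 14 2 10 3 11 6 13)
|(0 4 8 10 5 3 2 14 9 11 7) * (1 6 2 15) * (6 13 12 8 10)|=16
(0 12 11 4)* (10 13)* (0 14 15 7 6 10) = (0 12 11 4 14 15 7 6 10 13) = [12, 1, 2, 3, 14, 5, 10, 6, 8, 9, 13, 4, 11, 0, 15, 7]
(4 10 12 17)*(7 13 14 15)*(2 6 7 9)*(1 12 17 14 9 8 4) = (1 12 14 15 8 4 10 17)(2 6 7 13 9) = [0, 12, 6, 3, 10, 5, 7, 13, 4, 2, 17, 11, 14, 9, 15, 8, 16, 1]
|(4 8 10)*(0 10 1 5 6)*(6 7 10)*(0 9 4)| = 9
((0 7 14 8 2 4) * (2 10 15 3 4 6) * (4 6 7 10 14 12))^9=(15)(8 14)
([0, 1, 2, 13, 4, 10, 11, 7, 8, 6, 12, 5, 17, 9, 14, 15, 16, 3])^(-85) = [0, 1, 2, 5, 4, 13, 17, 7, 8, 12, 9, 3, 6, 10, 14, 15, 16, 11]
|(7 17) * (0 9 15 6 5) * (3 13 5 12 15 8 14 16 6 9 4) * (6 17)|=|(0 4 3 13 5)(6 12 15 9 8 14 16 17 7)|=45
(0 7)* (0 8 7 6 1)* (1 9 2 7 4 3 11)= [6, 0, 7, 11, 3, 5, 9, 8, 4, 2, 10, 1]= (0 6 9 2 7 8 4 3 11 1)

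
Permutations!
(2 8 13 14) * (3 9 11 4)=(2 8 13 14)(3 9 11 4)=[0, 1, 8, 9, 3, 5, 6, 7, 13, 11, 10, 4, 12, 14, 2]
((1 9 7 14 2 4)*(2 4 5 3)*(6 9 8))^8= ((1 8 6 9 7 14 4)(2 5 3))^8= (1 8 6 9 7 14 4)(2 3 5)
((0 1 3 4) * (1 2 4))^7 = (0 2 4)(1 3)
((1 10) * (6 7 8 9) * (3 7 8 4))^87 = ((1 10)(3 7 4)(6 8 9))^87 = (1 10)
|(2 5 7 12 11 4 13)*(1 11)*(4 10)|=9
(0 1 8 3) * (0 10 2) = [1, 8, 0, 10, 4, 5, 6, 7, 3, 9, 2] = (0 1 8 3 10 2)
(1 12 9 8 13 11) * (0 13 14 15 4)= (0 13 11 1 12 9 8 14 15 4)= [13, 12, 2, 3, 0, 5, 6, 7, 14, 8, 10, 1, 9, 11, 15, 4]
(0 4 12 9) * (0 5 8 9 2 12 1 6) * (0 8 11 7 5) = [4, 6, 12, 3, 1, 11, 8, 5, 9, 0, 10, 7, 2] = (0 4 1 6 8 9)(2 12)(5 11 7)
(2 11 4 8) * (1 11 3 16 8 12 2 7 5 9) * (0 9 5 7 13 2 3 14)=(0 9 1 11 4 12 3 16 8 13 2 14)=[9, 11, 14, 16, 12, 5, 6, 7, 13, 1, 10, 4, 3, 2, 0, 15, 8]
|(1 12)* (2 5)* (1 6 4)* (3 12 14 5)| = 8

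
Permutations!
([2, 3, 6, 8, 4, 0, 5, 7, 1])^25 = [2, 3, 6, 8, 4, 0, 5, 7, 1]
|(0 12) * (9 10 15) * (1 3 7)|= 6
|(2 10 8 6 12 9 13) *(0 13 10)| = 15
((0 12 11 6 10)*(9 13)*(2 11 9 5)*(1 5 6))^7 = ((0 12 9 13 6 10)(1 5 2 11))^7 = (0 12 9 13 6 10)(1 11 2 5)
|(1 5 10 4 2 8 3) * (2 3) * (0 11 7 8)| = |(0 11 7 8 2)(1 5 10 4 3)| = 5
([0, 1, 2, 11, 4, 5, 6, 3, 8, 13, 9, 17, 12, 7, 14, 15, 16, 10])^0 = (17)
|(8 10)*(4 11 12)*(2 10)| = |(2 10 8)(4 11 12)| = 3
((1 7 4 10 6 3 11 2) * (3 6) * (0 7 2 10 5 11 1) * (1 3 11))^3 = ((0 7 4 5 1 2)(10 11))^3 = (0 5)(1 7)(2 4)(10 11)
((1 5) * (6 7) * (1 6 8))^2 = ((1 5 6 7 8))^2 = (1 6 8 5 7)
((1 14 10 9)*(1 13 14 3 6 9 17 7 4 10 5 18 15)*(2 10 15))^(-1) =((1 3 6 9 13 14 5 18 2 10 17 7 4 15))^(-1) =(1 15 4 7 17 10 2 18 5 14 13 9 6 3)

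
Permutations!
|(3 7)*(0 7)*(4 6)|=|(0 7 3)(4 6)|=6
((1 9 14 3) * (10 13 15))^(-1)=(1 3 14 9)(10 15 13)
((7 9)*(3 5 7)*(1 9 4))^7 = (1 9 3 5 7 4)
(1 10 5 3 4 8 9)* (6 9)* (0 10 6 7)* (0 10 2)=[2, 6, 0, 4, 8, 3, 9, 10, 7, 1, 5]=(0 2)(1 6 9)(3 4 8 7 10 5)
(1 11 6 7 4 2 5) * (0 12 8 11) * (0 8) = (0 12)(1 8 11 6 7 4 2 5) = [12, 8, 5, 3, 2, 1, 7, 4, 11, 9, 10, 6, 0]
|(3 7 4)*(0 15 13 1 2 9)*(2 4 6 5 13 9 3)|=24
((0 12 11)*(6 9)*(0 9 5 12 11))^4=(0 5 9)(6 11 12)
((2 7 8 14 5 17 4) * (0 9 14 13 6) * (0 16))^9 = (0 13 2 5)(4 14 16 8)(6 7 17 9)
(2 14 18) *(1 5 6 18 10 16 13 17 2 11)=(1 5 6 18 11)(2 14 10 16 13 17)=[0, 5, 14, 3, 4, 6, 18, 7, 8, 9, 16, 1, 12, 17, 10, 15, 13, 2, 11]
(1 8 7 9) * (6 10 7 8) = (1 6 10 7 9) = [0, 6, 2, 3, 4, 5, 10, 9, 8, 1, 7]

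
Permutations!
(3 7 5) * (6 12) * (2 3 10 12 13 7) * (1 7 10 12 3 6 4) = [0, 7, 6, 2, 1, 12, 13, 5, 8, 9, 3, 11, 4, 10] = (1 7 5 12 4)(2 6 13 10 3)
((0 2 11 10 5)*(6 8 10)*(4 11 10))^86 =((0 2 10 5)(4 11 6 8))^86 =(0 10)(2 5)(4 6)(8 11)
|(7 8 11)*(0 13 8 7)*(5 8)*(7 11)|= 6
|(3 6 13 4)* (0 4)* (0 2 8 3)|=|(0 4)(2 8 3 6 13)|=10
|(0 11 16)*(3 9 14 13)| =12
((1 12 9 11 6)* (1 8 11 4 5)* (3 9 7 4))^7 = (1 7 5 12 4)(3 9)(6 8 11) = ((1 12 7 4 5)(3 9)(6 8 11))^7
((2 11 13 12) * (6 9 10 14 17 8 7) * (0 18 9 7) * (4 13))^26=((0 18 9 10 14 17 8)(2 11 4 13 12)(6 7))^26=(0 17 10 18 8 14 9)(2 11 4 13 12)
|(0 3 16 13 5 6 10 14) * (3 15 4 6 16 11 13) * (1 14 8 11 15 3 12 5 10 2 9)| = |(0 3 15 4 6 2 9 1 14)(5 16 12)(8 11 13 10)| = 36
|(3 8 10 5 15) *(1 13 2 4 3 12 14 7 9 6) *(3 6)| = 45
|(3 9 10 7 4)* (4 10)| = 6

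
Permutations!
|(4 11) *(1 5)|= 2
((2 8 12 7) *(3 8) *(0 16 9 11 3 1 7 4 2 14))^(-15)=(0 1 12 11)(2 8 9 14)(3 16 7 4)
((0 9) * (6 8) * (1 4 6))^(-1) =((0 9)(1 4 6 8))^(-1) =(0 9)(1 8 6 4)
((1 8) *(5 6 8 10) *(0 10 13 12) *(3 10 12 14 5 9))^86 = (1 14 6)(3 9 10)(5 8 13)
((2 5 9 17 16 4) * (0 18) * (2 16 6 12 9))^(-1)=(0 18)(2 5)(4 16)(6 17 9 12)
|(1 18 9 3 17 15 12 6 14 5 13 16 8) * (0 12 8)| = 7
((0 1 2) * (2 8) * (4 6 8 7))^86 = (0 7 6 2 1 4 8)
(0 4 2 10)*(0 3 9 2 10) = (0 4 10 3 9 2) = [4, 1, 0, 9, 10, 5, 6, 7, 8, 2, 3]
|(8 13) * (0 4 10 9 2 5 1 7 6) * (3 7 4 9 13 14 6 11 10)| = 14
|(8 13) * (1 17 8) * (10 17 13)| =6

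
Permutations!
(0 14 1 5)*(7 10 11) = (0 14 1 5)(7 10 11) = [14, 5, 2, 3, 4, 0, 6, 10, 8, 9, 11, 7, 12, 13, 1]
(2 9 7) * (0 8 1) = (0 8 1)(2 9 7) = [8, 0, 9, 3, 4, 5, 6, 2, 1, 7]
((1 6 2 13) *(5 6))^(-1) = (1 13 2 6 5)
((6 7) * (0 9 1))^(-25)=(0 1 9)(6 7)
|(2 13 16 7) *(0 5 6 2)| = |(0 5 6 2 13 16 7)| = 7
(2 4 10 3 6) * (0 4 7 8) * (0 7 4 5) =(0 5)(2 4 10 3 6)(7 8) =[5, 1, 4, 6, 10, 0, 2, 8, 7, 9, 3]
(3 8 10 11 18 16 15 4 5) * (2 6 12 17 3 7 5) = [0, 1, 6, 8, 2, 7, 12, 5, 10, 9, 11, 18, 17, 13, 14, 4, 15, 3, 16] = (2 6 12 17 3 8 10 11 18 16 15 4)(5 7)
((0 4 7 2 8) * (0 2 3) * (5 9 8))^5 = ((0 4 7 3)(2 5 9 8))^5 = (0 4 7 3)(2 5 9 8)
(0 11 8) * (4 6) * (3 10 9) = (0 11 8)(3 10 9)(4 6) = [11, 1, 2, 10, 6, 5, 4, 7, 0, 3, 9, 8]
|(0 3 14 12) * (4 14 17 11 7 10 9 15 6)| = |(0 3 17 11 7 10 9 15 6 4 14 12)| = 12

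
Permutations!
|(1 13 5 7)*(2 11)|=4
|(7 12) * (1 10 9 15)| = 4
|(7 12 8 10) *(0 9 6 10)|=7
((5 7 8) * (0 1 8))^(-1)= ((0 1 8 5 7))^(-1)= (0 7 5 8 1)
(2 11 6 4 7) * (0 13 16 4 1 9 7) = (0 13 16 4)(1 9 7 2 11 6) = [13, 9, 11, 3, 0, 5, 1, 2, 8, 7, 10, 6, 12, 16, 14, 15, 4]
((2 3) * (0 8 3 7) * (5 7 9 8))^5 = ((0 5 7)(2 9 8 3))^5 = (0 7 5)(2 9 8 3)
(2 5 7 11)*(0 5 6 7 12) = (0 5 12)(2 6 7 11) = [5, 1, 6, 3, 4, 12, 7, 11, 8, 9, 10, 2, 0]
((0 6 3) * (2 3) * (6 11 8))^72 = (11)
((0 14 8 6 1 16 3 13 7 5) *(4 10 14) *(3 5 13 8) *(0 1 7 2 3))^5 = (0 4 10 14)(1 5 16)(2 13 7 6 8 3)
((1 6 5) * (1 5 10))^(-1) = (1 10 6)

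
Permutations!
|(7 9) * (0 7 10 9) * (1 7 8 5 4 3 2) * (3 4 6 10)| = 10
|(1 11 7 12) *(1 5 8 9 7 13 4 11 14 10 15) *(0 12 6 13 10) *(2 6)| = |(0 12 5 8 9 7 2 6 13 4 11 10 15 1 14)| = 15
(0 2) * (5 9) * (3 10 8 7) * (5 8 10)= [2, 1, 0, 5, 4, 9, 6, 3, 7, 8, 10]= (10)(0 2)(3 5 9 8 7)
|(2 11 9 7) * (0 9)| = 5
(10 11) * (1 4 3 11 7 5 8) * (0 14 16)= (0 14 16)(1 4 3 11 10 7 5 8)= [14, 4, 2, 11, 3, 8, 6, 5, 1, 9, 7, 10, 12, 13, 16, 15, 0]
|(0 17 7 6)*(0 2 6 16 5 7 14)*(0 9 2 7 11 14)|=8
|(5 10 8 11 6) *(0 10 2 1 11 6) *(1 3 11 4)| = |(0 10 8 6 5 2 3 11)(1 4)| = 8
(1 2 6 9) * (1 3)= [0, 2, 6, 1, 4, 5, 9, 7, 8, 3]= (1 2 6 9 3)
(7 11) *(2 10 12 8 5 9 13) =(2 10 12 8 5 9 13)(7 11) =[0, 1, 10, 3, 4, 9, 6, 11, 5, 13, 12, 7, 8, 2]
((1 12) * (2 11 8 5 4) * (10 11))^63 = (1 12)(2 8)(4 11)(5 10)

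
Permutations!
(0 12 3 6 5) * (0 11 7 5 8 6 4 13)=[12, 1, 2, 4, 13, 11, 8, 5, 6, 9, 10, 7, 3, 0]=(0 12 3 4 13)(5 11 7)(6 8)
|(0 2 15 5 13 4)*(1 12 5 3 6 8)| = |(0 2 15 3 6 8 1 12 5 13 4)| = 11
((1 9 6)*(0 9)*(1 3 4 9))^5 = ((0 1)(3 4 9 6))^5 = (0 1)(3 4 9 6)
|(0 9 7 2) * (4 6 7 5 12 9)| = |(0 4 6 7 2)(5 12 9)| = 15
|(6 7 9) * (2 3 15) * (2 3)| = 6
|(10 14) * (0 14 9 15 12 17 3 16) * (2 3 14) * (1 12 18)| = |(0 2 3 16)(1 12 17 14 10 9 15 18)| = 8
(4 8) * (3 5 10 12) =(3 5 10 12)(4 8) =[0, 1, 2, 5, 8, 10, 6, 7, 4, 9, 12, 11, 3]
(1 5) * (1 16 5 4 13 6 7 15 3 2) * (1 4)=(2 4 13 6 7 15 3)(5 16)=[0, 1, 4, 2, 13, 16, 7, 15, 8, 9, 10, 11, 12, 6, 14, 3, 5]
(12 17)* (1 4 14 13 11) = (1 4 14 13 11)(12 17) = [0, 4, 2, 3, 14, 5, 6, 7, 8, 9, 10, 1, 17, 11, 13, 15, 16, 12]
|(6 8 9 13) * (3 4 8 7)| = 7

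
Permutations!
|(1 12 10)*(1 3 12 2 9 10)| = 6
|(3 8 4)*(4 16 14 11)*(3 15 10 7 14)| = |(3 8 16)(4 15 10 7 14 11)| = 6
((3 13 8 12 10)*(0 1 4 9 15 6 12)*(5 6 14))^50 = ((0 1 4 9 15 14 5 6 12 10 3 13 8))^50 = (0 13 10 6 14 9 1 8 3 12 5 15 4)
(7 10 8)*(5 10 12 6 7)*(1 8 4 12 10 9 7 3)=(1 8 5 9 7 10 4 12 6 3)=[0, 8, 2, 1, 12, 9, 3, 10, 5, 7, 4, 11, 6]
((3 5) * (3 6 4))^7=((3 5 6 4))^7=(3 4 6 5)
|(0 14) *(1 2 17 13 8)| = 10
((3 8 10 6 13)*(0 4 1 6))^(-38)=((0 4 1 6 13 3 8 10))^(-38)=(0 1 13 8)(3 10 4 6)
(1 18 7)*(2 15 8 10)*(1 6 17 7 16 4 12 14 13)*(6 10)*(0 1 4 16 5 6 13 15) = (0 1 18 5 6 17 7 10 2)(4 12 14 15 8 13) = [1, 18, 0, 3, 12, 6, 17, 10, 13, 9, 2, 11, 14, 4, 15, 8, 16, 7, 5]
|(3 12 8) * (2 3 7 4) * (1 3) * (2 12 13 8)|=8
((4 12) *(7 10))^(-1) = ((4 12)(7 10))^(-1) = (4 12)(7 10)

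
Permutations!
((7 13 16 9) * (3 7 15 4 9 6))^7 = ((3 7 13 16 6)(4 9 15))^7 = (3 13 6 7 16)(4 9 15)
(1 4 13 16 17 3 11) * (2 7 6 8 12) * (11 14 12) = [0, 4, 7, 14, 13, 5, 8, 6, 11, 9, 10, 1, 2, 16, 12, 15, 17, 3] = (1 4 13 16 17 3 14 12 2 7 6 8 11)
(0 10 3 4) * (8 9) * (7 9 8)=(0 10 3 4)(7 9)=[10, 1, 2, 4, 0, 5, 6, 9, 8, 7, 3]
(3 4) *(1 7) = [0, 7, 2, 4, 3, 5, 6, 1] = (1 7)(3 4)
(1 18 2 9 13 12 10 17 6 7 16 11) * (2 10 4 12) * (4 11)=[0, 18, 9, 3, 12, 5, 7, 16, 8, 13, 17, 1, 11, 2, 14, 15, 4, 6, 10]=(1 18 10 17 6 7 16 4 12 11)(2 9 13)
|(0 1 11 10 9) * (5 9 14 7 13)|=9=|(0 1 11 10 14 7 13 5 9)|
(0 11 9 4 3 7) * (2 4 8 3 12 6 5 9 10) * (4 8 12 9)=[11, 1, 8, 7, 9, 4, 5, 0, 3, 12, 2, 10, 6]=(0 11 10 2 8 3 7)(4 9 12 6 5)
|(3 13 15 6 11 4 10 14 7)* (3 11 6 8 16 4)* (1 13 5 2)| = 13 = |(1 13 15 8 16 4 10 14 7 11 3 5 2)|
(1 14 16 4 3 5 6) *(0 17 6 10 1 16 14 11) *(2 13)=[17, 11, 13, 5, 3, 10, 16, 7, 8, 9, 1, 0, 12, 2, 14, 15, 4, 6]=(0 17 6 16 4 3 5 10 1 11)(2 13)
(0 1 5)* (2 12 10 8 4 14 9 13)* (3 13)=(0 1 5)(2 12 10 8 4 14 9 3 13)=[1, 5, 12, 13, 14, 0, 6, 7, 4, 3, 8, 11, 10, 2, 9]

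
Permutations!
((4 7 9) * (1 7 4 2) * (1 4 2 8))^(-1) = ((1 7 9 8)(2 4))^(-1) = (1 8 9 7)(2 4)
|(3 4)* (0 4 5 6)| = 5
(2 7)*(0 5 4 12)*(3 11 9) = (0 5 4 12)(2 7)(3 11 9) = [5, 1, 7, 11, 12, 4, 6, 2, 8, 3, 10, 9, 0]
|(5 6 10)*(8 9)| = |(5 6 10)(8 9)| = 6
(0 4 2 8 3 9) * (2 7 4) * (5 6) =(0 2 8 3 9)(4 7)(5 6) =[2, 1, 8, 9, 7, 6, 5, 4, 3, 0]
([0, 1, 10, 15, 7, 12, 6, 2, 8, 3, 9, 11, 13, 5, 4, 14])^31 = [0, 1, 7, 9, 14, 12, 6, 4, 8, 10, 2, 11, 13, 5, 15, 3]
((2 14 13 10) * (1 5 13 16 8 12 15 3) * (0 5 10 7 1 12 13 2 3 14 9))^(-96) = ((0 5 2 9)(1 10 3 12 15 14 16 8 13 7))^(-96) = (1 15 13 3 16)(7 12 8 10 14)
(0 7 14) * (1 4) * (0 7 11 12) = (0 11 12)(1 4)(7 14) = [11, 4, 2, 3, 1, 5, 6, 14, 8, 9, 10, 12, 0, 13, 7]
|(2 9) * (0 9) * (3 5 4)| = |(0 9 2)(3 5 4)| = 3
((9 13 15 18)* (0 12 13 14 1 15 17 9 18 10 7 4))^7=(18)(0 15 17 4 1 13 7 14 12 10 9)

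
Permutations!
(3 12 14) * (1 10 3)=[0, 10, 2, 12, 4, 5, 6, 7, 8, 9, 3, 11, 14, 13, 1]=(1 10 3 12 14)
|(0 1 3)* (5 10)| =6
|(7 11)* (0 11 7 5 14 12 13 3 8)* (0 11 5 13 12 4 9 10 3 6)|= |(0 5 14 4 9 10 3 8 11 13 6)|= 11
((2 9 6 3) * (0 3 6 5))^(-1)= ((0 3 2 9 5))^(-1)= (0 5 9 2 3)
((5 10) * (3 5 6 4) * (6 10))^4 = (10)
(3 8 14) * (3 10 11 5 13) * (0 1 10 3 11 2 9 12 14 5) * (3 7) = (0 1 10 2 9 12 14 7 3 8 5 13 11) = [1, 10, 9, 8, 4, 13, 6, 3, 5, 12, 2, 0, 14, 11, 7]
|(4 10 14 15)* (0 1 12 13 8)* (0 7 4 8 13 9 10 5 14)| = 30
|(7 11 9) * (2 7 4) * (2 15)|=6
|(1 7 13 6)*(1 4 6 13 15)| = |(1 7 15)(4 6)| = 6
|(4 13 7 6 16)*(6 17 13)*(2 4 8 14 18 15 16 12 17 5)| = 40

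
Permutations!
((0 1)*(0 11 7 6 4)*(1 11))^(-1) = (0 4 6 7 11)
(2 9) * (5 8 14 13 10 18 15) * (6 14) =(2 9)(5 8 6 14 13 10 18 15) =[0, 1, 9, 3, 4, 8, 14, 7, 6, 2, 18, 11, 12, 10, 13, 5, 16, 17, 15]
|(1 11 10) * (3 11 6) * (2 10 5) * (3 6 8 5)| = 10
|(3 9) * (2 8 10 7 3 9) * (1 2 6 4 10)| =15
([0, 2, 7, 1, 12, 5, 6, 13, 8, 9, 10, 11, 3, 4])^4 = [0, 4, 12, 13, 2, 5, 6, 3, 8, 9, 10, 11, 7, 1]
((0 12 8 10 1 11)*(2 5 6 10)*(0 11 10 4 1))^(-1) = (0 10 1 4 6 5 2 8 12)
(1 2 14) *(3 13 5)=(1 2 14)(3 13 5)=[0, 2, 14, 13, 4, 3, 6, 7, 8, 9, 10, 11, 12, 5, 1]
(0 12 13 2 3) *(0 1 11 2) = (0 12 13)(1 11 2 3) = [12, 11, 3, 1, 4, 5, 6, 7, 8, 9, 10, 2, 13, 0]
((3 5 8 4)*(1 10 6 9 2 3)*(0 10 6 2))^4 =(0 5 6 2 4)(1 10 8 9 3)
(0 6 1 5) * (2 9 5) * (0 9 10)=(0 6 1 2 10)(5 9)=[6, 2, 10, 3, 4, 9, 1, 7, 8, 5, 0]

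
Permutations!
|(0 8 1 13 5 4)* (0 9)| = |(0 8 1 13 5 4 9)| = 7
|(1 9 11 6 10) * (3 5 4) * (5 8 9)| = 9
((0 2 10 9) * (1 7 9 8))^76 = ((0 2 10 8 1 7 9))^76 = (0 9 7 1 8 10 2)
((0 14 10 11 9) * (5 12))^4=(0 9 11 10 14)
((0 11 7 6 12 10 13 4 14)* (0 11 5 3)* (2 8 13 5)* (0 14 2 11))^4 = ((0 11 7 6 12 10 5 3 14)(2 8 13 4))^4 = (0 12 14 6 3 7 5 11 10)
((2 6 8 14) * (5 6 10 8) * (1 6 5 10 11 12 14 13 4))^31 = (1 6 10 8 13 4)(2 14 12 11)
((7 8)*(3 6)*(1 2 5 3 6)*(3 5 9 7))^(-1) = (1 3 8 7 9 2)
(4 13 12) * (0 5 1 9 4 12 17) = (0 5 1 9 4 13 17) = [5, 9, 2, 3, 13, 1, 6, 7, 8, 4, 10, 11, 12, 17, 14, 15, 16, 0]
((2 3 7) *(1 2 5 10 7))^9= (10)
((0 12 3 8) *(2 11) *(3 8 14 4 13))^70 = ((0 12 8)(2 11)(3 14 4 13))^70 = (0 12 8)(3 4)(13 14)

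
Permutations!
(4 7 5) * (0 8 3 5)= (0 8 3 5 4 7)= [8, 1, 2, 5, 7, 4, 6, 0, 3]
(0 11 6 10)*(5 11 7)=(0 7 5 11 6 10)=[7, 1, 2, 3, 4, 11, 10, 5, 8, 9, 0, 6]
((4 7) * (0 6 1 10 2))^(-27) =((0 6 1 10 2)(4 7))^(-27) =(0 10 6 2 1)(4 7)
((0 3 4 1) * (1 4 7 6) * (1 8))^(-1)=(0 1 8 6 7 3)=((0 3 7 6 8 1))^(-1)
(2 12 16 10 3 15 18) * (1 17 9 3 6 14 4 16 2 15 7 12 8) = [0, 17, 8, 7, 16, 5, 14, 12, 1, 3, 6, 11, 2, 13, 4, 18, 10, 9, 15] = (1 17 9 3 7 12 2 8)(4 16 10 6 14)(15 18)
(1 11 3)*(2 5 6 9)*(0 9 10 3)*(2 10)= (0 9 10 3 1 11)(2 5 6)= [9, 11, 5, 1, 4, 6, 2, 7, 8, 10, 3, 0]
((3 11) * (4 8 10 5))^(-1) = (3 11)(4 5 10 8)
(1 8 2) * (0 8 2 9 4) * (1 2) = (0 8 9 4) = [8, 1, 2, 3, 0, 5, 6, 7, 9, 4]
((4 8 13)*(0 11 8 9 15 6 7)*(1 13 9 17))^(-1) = (0 7 6 15 9 8 11)(1 17 4 13) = ((0 11 8 9 15 6 7)(1 13 4 17))^(-1)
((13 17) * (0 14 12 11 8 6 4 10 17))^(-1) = (0 13 17 10 4 6 8 11 12 14)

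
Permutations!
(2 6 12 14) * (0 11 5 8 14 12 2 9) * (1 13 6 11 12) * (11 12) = (0 11 5 8 14 9)(1 13 6 2 12) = [11, 13, 12, 3, 4, 8, 2, 7, 14, 0, 10, 5, 1, 6, 9]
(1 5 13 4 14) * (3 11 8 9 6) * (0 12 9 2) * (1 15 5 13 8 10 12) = (0 1 13 4 14 15 5 8 2)(3 11 10 12 9 6) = [1, 13, 0, 11, 14, 8, 3, 7, 2, 6, 12, 10, 9, 4, 15, 5]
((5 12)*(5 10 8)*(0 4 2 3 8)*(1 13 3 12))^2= (0 2 10 4 12)(1 3 5 13 8)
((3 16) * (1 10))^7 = (1 10)(3 16)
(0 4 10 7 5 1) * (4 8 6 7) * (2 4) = (0 8 6 7 5 1)(2 4 10) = [8, 0, 4, 3, 10, 1, 7, 5, 6, 9, 2]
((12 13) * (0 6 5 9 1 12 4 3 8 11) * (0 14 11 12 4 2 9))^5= (0 5 6)(1 13 3 9 12 4 2 8)(11 14)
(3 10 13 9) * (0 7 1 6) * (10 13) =(0 7 1 6)(3 13 9) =[7, 6, 2, 13, 4, 5, 0, 1, 8, 3, 10, 11, 12, 9]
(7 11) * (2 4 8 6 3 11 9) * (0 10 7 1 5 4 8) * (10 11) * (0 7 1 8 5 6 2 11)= (1 6 3 10)(2 5 4 7 9 11 8)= [0, 6, 5, 10, 7, 4, 3, 9, 2, 11, 1, 8]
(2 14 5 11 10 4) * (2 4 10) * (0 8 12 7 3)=(0 8 12 7 3)(2 14 5 11)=[8, 1, 14, 0, 4, 11, 6, 3, 12, 9, 10, 2, 7, 13, 5]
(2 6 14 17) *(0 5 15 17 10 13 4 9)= [5, 1, 6, 3, 9, 15, 14, 7, 8, 0, 13, 11, 12, 4, 10, 17, 16, 2]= (0 5 15 17 2 6 14 10 13 4 9)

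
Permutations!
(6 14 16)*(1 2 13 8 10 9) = [0, 2, 13, 3, 4, 5, 14, 7, 10, 1, 9, 11, 12, 8, 16, 15, 6] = (1 2 13 8 10 9)(6 14 16)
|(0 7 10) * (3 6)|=|(0 7 10)(3 6)|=6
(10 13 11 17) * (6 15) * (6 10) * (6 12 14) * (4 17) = (4 17 12 14 6 15 10 13 11) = [0, 1, 2, 3, 17, 5, 15, 7, 8, 9, 13, 4, 14, 11, 6, 10, 16, 12]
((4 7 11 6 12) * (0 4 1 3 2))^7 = ((0 4 7 11 6 12 1 3 2))^7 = (0 3 12 11 4 2 1 6 7)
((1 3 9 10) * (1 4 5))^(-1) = ((1 3 9 10 4 5))^(-1) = (1 5 4 10 9 3)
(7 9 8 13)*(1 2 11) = (1 2 11)(7 9 8 13) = [0, 2, 11, 3, 4, 5, 6, 9, 13, 8, 10, 1, 12, 7]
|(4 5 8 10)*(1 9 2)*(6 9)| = |(1 6 9 2)(4 5 8 10)| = 4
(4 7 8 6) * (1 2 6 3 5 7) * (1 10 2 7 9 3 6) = (1 7 8 6 4 10 2)(3 5 9) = [0, 7, 1, 5, 10, 9, 4, 8, 6, 3, 2]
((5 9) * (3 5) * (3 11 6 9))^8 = ((3 5)(6 9 11))^8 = (6 11 9)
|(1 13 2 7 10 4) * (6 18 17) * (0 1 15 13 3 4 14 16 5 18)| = 15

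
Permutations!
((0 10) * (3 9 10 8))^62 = ((0 8 3 9 10))^62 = (0 3 10 8 9)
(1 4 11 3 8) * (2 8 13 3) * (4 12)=(1 12 4 11 2 8)(3 13)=[0, 12, 8, 13, 11, 5, 6, 7, 1, 9, 10, 2, 4, 3]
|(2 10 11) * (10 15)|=4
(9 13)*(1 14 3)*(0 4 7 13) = (0 4 7 13 9)(1 14 3) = [4, 14, 2, 1, 7, 5, 6, 13, 8, 0, 10, 11, 12, 9, 3]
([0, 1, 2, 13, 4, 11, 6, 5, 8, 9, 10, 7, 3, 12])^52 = [0, 1, 2, 13, 4, 11, 6, 5, 8, 9, 10, 7, 3, 12]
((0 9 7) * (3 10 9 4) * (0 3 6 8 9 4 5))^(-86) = ((0 5)(3 10 4 6 8 9 7))^(-86) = (3 9 6 10 7 8 4)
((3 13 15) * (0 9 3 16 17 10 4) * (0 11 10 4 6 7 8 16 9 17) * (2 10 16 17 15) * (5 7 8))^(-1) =((0 15 9 3 13 2 10 6 8 17 4 11 16)(5 7))^(-1) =(0 16 11 4 17 8 6 10 2 13 3 9 15)(5 7)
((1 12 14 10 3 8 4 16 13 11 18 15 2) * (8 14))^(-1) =((1 12 8 4 16 13 11 18 15 2)(3 14 10))^(-1) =(1 2 15 18 11 13 16 4 8 12)(3 10 14)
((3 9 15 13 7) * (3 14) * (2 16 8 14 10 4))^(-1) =(2 4 10 7 13 15 9 3 14 8 16) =((2 16 8 14 3 9 15 13 7 10 4))^(-1)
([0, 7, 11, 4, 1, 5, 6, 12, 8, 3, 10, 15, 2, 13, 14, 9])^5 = (1 15 7 9 12 3 2 4 11)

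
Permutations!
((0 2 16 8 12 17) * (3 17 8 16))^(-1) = ((0 2 3 17)(8 12))^(-1) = (0 17 3 2)(8 12)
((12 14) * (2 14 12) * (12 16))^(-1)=(2 14)(12 16)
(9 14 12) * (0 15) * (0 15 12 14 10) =(15)(0 12 9 10) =[12, 1, 2, 3, 4, 5, 6, 7, 8, 10, 0, 11, 9, 13, 14, 15]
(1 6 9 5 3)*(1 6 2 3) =(1 2 3 6 9 5) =[0, 2, 3, 6, 4, 1, 9, 7, 8, 5]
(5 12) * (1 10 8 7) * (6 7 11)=(1 10 8 11 6 7)(5 12)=[0, 10, 2, 3, 4, 12, 7, 1, 11, 9, 8, 6, 5]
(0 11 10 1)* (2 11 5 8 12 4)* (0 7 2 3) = (0 5 8 12 4 3)(1 7 2 11 10) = [5, 7, 11, 0, 3, 8, 6, 2, 12, 9, 1, 10, 4]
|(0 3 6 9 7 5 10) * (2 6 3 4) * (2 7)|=|(0 4 7 5 10)(2 6 9)|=15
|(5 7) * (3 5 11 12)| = 5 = |(3 5 7 11 12)|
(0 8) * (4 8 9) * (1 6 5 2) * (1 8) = (0 9 4 1 6 5 2 8) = [9, 6, 8, 3, 1, 2, 5, 7, 0, 4]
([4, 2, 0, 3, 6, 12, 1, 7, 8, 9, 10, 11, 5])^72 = (12)(0 6 2 4 1)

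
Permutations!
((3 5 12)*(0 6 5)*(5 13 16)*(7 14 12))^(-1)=(0 3 12 14 7 5 16 13 6)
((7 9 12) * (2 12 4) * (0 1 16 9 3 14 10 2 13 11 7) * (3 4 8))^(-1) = (0 12 2 10 14 3 8 9 16 1)(4 7 11 13)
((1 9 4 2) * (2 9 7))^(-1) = (1 2 7)(4 9)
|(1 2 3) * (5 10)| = 6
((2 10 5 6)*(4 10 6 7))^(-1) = (2 6)(4 7 5 10)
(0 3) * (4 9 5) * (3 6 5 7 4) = (0 6 5 3)(4 9 7) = [6, 1, 2, 0, 9, 3, 5, 4, 8, 7]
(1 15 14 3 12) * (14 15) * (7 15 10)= (1 14 3 12)(7 15 10)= [0, 14, 2, 12, 4, 5, 6, 15, 8, 9, 7, 11, 1, 13, 3, 10]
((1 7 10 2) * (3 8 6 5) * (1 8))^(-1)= ((1 7 10 2 8 6 5 3))^(-1)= (1 3 5 6 8 2 10 7)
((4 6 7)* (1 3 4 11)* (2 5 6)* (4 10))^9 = (11)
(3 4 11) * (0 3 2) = (0 3 4 11 2) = [3, 1, 0, 4, 11, 5, 6, 7, 8, 9, 10, 2]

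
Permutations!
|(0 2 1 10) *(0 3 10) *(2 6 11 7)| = |(0 6 11 7 2 1)(3 10)| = 6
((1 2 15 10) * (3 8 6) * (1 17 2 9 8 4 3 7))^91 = (1 9 8 6 7)(2 17 10 15)(3 4)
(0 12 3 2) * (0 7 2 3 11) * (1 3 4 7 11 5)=(0 12 5 1 3 4 7 2 11)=[12, 3, 11, 4, 7, 1, 6, 2, 8, 9, 10, 0, 5]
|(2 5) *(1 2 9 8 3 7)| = |(1 2 5 9 8 3 7)| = 7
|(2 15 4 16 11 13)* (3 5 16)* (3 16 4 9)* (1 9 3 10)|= 24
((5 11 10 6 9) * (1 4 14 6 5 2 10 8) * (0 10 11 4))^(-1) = ((0 10 5 4 14 6 9 2 11 8 1))^(-1) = (0 1 8 11 2 9 6 14 4 5 10)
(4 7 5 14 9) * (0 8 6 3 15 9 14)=[8, 1, 2, 15, 7, 0, 3, 5, 6, 4, 10, 11, 12, 13, 14, 9]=(0 8 6 3 15 9 4 7 5)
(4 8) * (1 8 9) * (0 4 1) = [4, 8, 2, 3, 9, 5, 6, 7, 1, 0] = (0 4 9)(1 8)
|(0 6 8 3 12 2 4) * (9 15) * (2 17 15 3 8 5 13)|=30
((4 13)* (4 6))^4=(4 13 6)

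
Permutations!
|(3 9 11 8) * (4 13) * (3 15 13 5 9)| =7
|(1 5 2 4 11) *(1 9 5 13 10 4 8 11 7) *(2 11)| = |(1 13 10 4 7)(2 8)(5 11 9)| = 30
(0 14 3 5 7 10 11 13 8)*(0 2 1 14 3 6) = (0 3 5 7 10 11 13 8 2 1 14 6) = [3, 14, 1, 5, 4, 7, 0, 10, 2, 9, 11, 13, 12, 8, 6]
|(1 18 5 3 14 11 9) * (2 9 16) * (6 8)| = |(1 18 5 3 14 11 16 2 9)(6 8)| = 18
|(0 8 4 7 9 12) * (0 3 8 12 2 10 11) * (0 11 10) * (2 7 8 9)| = |(0 12 3 9 7 2)(4 8)| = 6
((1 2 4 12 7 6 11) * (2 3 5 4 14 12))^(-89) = (1 3 5 4 2 14 12 7 6 11)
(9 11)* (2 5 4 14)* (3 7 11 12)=(2 5 4 14)(3 7 11 9 12)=[0, 1, 5, 7, 14, 4, 6, 11, 8, 12, 10, 9, 3, 13, 2]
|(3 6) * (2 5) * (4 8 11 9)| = 4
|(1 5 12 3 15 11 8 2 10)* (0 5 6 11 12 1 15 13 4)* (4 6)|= 36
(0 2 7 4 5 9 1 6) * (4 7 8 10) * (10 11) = (0 2 8 11 10 4 5 9 1 6) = [2, 6, 8, 3, 5, 9, 0, 7, 11, 1, 4, 10]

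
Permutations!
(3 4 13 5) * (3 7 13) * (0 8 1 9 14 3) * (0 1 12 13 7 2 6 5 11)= (0 8 12 13 11)(1 9 14 3 4)(2 6 5)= [8, 9, 6, 4, 1, 2, 5, 7, 12, 14, 10, 0, 13, 11, 3]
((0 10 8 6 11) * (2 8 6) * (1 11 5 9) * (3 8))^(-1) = ((0 10 6 5 9 1 11)(2 3 8))^(-1) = (0 11 1 9 5 6 10)(2 8 3)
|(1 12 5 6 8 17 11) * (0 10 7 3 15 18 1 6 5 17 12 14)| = 40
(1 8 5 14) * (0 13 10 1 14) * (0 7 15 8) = (0 13 10 1)(5 7 15 8) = [13, 0, 2, 3, 4, 7, 6, 15, 5, 9, 1, 11, 12, 10, 14, 8]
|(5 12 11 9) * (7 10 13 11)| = 7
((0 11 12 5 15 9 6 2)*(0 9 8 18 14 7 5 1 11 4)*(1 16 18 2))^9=(0 4)(1 8 14 11 2 7 12 9 5 16 6 15 18)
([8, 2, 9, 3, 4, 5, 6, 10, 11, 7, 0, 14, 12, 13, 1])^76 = (0 1 10 14 7 11 9 8 2)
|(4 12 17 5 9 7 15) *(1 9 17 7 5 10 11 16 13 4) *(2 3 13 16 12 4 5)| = 12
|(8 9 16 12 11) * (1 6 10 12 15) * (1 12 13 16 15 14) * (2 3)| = 30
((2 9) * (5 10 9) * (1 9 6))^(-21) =(1 5)(2 6)(9 10) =((1 9 2 5 10 6))^(-21)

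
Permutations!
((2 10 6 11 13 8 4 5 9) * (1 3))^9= (13)(1 3)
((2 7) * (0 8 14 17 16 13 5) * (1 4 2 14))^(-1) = ((0 8 1 4 2 7 14 17 16 13 5))^(-1) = (0 5 13 16 17 14 7 2 4 1 8)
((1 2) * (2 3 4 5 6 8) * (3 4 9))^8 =((1 4 5 6 8 2)(3 9))^8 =(9)(1 5 8)(2 4 6)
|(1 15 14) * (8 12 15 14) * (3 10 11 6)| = 12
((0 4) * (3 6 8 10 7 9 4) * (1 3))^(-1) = (0 4 9 7 10 8 6 3 1)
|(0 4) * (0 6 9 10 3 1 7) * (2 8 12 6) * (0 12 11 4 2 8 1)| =9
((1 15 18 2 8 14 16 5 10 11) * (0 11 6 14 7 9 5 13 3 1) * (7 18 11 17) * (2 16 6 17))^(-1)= ((0 2 8 18 16 13 3 1 15 11)(5 10 17 7 9)(6 14))^(-1)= (0 11 15 1 3 13 16 18 8 2)(5 9 7 17 10)(6 14)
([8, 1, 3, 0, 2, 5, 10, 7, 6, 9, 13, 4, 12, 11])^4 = (0 13 3 10 2 6 4 8 11)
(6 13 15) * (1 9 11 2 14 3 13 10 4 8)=(1 9 11 2 14 3 13 15 6 10 4 8)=[0, 9, 14, 13, 8, 5, 10, 7, 1, 11, 4, 2, 12, 15, 3, 6]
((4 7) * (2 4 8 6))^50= (8)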